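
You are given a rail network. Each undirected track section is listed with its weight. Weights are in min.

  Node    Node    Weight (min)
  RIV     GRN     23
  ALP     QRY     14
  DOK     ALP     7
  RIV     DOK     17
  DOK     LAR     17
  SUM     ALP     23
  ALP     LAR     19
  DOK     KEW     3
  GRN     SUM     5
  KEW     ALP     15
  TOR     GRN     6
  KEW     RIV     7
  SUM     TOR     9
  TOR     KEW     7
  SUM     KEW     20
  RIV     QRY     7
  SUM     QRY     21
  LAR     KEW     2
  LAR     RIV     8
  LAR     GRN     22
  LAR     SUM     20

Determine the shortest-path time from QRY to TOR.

21 min

Settle nodes by increasing distance from QRY:
QRY: 0
RIV: 7  (via QRY)
ALP: 14  (via QRY)
KEW: 14  (via RIV)
LAR: 15  (via RIV)
DOK: 17  (via KEW)
SUM: 21  (via QRY)
TOR: 21  (via KEW)
Shortest route: QRY → RIV → KEW → TOR = 21 min.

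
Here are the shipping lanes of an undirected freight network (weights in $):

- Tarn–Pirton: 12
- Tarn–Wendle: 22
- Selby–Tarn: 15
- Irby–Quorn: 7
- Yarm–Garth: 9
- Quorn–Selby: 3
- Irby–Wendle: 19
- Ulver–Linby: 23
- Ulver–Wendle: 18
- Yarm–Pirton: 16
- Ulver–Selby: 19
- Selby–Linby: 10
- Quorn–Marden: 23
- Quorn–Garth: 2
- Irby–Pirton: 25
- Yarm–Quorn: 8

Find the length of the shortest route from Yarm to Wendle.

Settle nodes by increasing distance from Yarm:
Yarm: 0
Quorn: 8  (via Yarm)
Garth: 9  (via Yarm)
Selby: 11  (via Quorn)
Irby: 15  (via Quorn)
Pirton: 16  (via Yarm)
Linby: 21  (via Selby)
Tarn: 26  (via Selby)
Ulver: 30  (via Selby)
Marden: 31  (via Quorn)
Wendle: 34  (via Irby)
Shortest route: Yarm → Quorn → Irby → Wendle = $34.

$34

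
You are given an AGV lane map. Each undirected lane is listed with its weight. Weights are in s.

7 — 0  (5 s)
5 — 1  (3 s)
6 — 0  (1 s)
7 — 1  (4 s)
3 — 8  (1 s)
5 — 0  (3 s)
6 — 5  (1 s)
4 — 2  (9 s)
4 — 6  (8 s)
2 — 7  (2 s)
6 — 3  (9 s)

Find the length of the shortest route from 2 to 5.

Settle nodes by increasing distance from 2:
2: 0
7: 2  (via 2)
1: 6  (via 7)
0: 7  (via 7)
6: 8  (via 0)
4: 9  (via 2)
5: 9  (via 1)
Shortest route: 2–7–1–5 = 9 s.

9 s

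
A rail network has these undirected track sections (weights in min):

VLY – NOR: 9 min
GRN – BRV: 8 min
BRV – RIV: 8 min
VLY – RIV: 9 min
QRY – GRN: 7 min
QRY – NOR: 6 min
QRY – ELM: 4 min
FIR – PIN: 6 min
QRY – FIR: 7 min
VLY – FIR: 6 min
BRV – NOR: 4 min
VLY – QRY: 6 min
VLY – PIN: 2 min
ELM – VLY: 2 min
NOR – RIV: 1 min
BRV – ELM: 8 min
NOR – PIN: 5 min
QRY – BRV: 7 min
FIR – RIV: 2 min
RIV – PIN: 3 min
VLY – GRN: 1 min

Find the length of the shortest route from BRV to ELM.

8 min

Compare a few routes:
BRV - GRN - VLY - ELM: 8+1+2 = 11
BRV - ELM: 8 = 8
BRV - NOR - RIV - PIN - VLY - ELM: 4+1+3+2+2 = 12
BRV - QRY - ELM: 7+4 = 11
Cheapest is BRV - ELM at 8 min.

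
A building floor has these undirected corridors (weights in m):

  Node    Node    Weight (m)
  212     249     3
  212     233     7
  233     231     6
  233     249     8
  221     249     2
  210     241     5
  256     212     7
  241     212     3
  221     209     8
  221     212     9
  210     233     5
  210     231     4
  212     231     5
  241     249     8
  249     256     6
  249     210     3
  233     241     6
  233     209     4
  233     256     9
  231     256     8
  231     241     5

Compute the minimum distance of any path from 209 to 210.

9 m

Candidate routes:
209 - 221 - 249 - 210: 8+2+3 = 13
209 - 233 - 210: 4+5 = 9
209 - 233 - 241 - 210: 4+6+5 = 15
209 - 233 - 231 - 210: 4+6+4 = 14
Cheapest is 209 - 233 - 210 at 9 m.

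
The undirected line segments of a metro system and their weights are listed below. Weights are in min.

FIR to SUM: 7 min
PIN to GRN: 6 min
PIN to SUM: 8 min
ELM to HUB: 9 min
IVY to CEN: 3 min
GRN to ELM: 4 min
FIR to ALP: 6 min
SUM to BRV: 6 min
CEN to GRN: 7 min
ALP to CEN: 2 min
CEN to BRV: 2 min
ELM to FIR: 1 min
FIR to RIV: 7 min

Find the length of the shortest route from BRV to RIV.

17 min

Candidate routes:
BRV–CEN–ALP–FIR–RIV: 2+2+6+7 = 17
BRV–CEN–GRN–ELM–FIR–RIV: 2+7+4+1+7 = 21
BRV–SUM–PIN–GRN–ELM–FIR–RIV: 6+8+6+4+1+7 = 32
BRV–SUM–FIR–RIV: 6+7+7 = 20
Cheapest is BRV–CEN–ALP–FIR–RIV at 17 min.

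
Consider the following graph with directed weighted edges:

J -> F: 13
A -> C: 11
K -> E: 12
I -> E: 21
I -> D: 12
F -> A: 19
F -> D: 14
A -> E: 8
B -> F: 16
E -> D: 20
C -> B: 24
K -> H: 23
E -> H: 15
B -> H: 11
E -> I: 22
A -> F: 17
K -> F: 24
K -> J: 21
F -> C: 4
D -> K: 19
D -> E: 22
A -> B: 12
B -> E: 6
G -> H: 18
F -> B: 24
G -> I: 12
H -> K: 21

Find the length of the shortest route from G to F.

Shortest distances from G:
G: 0
I: 12  (via G)
H: 18  (via G)
D: 24  (via I)
E: 33  (via I)
K: 39  (via H)
J: 60  (via K)
F: 63  (via K)
Shortest route: G → H → K → F = 63.

63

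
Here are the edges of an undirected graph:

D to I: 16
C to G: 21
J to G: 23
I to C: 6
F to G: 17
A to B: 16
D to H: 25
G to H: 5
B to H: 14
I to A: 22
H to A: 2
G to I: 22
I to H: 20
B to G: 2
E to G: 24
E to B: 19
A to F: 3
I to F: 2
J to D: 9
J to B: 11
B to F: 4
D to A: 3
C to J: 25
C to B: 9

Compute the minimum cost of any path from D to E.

29

Enumerating some paths:
D - A - F - B - E: 3+3+4+19 = 29
D - A - H - G - E: 3+2+5+24 = 34
D - A - H - G - B - E: 3+2+5+2+19 = 31
The minimum is 29 via D - A - F - B - E.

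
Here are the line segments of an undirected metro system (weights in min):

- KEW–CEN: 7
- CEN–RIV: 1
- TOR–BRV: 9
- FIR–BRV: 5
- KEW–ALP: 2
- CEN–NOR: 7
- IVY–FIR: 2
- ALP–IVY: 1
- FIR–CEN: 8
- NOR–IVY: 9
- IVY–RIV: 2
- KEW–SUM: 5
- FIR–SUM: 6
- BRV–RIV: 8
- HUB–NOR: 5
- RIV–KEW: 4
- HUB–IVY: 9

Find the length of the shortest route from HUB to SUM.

17 min

Shortest distances from HUB:
HUB: 0
NOR: 5  (via HUB)
IVY: 9  (via HUB)
ALP: 10  (via IVY)
FIR: 11  (via IVY)
RIV: 11  (via IVY)
KEW: 12  (via ALP)
CEN: 12  (via NOR)
BRV: 16  (via FIR)
SUM: 17  (via FIR)
Shortest route: HUB → IVY → FIR → SUM = 17 min.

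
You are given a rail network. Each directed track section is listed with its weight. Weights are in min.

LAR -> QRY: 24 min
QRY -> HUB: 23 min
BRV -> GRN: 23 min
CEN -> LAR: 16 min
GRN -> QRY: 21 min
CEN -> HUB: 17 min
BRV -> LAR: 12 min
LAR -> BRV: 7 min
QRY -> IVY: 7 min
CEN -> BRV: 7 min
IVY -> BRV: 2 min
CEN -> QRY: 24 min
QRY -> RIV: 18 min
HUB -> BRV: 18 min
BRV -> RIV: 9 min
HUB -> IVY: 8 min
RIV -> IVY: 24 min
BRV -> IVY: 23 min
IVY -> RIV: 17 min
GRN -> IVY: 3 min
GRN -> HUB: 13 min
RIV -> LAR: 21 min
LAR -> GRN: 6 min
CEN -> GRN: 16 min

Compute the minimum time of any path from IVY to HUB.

Shortest distances from IVY:
IVY: 0
BRV: 2  (via IVY)
RIV: 11  (via BRV)
LAR: 14  (via BRV)
GRN: 20  (via LAR)
HUB: 33  (via GRN)
Shortest route: IVY → BRV → LAR → GRN → HUB = 33 min.

33 min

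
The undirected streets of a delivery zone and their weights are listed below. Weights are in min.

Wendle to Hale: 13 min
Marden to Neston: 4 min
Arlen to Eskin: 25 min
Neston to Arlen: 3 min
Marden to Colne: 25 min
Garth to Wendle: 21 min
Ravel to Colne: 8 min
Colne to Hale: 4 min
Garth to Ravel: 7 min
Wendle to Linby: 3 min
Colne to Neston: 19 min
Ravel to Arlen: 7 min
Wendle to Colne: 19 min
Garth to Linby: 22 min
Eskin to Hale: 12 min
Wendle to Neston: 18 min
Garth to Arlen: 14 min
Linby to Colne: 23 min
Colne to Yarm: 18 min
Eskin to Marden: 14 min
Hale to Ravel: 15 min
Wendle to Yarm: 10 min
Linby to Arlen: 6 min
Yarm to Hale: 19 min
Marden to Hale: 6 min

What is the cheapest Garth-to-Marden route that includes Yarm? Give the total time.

56 min

Best Garth to Yarm: Garth–Wendle–Yarm costing 31
Shortest Yarm→Marden: Yarm–Hale–Marden = 25
Total via Yarm: 31 + 25 = 56 min.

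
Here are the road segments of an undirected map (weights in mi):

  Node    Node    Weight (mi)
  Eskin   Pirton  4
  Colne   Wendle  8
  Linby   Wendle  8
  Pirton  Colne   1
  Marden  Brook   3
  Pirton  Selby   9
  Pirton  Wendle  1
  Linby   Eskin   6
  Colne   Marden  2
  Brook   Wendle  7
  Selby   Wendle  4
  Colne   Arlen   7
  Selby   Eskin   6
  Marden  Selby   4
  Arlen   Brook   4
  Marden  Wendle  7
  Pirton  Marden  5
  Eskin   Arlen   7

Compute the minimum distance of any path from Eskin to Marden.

Settle nodes by increasing distance from Eskin:
Eskin: 0
Pirton: 4  (via Eskin)
Wendle: 5  (via Pirton)
Colne: 5  (via Pirton)
Linby: 6  (via Eskin)
Selby: 6  (via Eskin)
Marden: 7  (via Colne)
Shortest route: Eskin–Pirton–Colne–Marden = 7 mi.

7 mi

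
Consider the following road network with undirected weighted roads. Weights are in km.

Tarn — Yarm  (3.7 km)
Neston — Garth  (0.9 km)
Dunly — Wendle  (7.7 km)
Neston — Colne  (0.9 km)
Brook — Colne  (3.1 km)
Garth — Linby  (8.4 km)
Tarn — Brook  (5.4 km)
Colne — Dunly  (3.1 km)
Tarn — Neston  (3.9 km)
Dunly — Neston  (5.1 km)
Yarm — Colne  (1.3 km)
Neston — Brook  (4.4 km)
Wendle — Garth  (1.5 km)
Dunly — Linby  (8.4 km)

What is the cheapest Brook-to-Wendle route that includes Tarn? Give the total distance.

Shortest Brook→Tarn: Brook–Tarn = 5.4
Best Tarn to Wendle: Tarn–Neston–Garth–Wendle costing 6.3
Total via Tarn: 5.4 + 6.3 = 11.7 km.

11.7 km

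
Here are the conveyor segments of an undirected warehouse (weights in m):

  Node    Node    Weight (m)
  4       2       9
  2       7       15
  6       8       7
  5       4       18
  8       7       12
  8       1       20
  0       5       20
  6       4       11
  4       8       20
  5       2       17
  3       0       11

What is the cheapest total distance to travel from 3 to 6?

Compare a few routes:
3 → 0 → 5 → 2 → 4 → 6: 11+20+17+9+11 = 68
3 → 0 → 5 → 4 → 6: 11+20+18+11 = 60
3 → 0 → 5 → 4 → 8 → 6: 11+20+18+20+7 = 76
Cheapest is 3 → 0 → 5 → 4 → 6 at 60 m.

60 m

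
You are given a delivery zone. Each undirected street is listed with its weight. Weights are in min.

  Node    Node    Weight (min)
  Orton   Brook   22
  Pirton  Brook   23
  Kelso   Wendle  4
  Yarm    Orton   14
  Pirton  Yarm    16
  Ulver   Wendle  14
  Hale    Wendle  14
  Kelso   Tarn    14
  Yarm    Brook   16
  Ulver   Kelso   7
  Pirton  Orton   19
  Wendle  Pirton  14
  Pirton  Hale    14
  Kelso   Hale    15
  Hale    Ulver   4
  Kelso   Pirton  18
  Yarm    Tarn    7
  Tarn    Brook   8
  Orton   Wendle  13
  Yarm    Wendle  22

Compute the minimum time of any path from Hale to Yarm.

Shortest distances from Hale:
Hale: 0
Ulver: 4  (via Hale)
Kelso: 11  (via Ulver)
Pirton: 14  (via Hale)
Wendle: 14  (via Hale)
Tarn: 25  (via Kelso)
Orton: 27  (via Wendle)
Yarm: 30  (via Pirton)
Shortest route: Hale → Pirton → Yarm = 30 min.

30 min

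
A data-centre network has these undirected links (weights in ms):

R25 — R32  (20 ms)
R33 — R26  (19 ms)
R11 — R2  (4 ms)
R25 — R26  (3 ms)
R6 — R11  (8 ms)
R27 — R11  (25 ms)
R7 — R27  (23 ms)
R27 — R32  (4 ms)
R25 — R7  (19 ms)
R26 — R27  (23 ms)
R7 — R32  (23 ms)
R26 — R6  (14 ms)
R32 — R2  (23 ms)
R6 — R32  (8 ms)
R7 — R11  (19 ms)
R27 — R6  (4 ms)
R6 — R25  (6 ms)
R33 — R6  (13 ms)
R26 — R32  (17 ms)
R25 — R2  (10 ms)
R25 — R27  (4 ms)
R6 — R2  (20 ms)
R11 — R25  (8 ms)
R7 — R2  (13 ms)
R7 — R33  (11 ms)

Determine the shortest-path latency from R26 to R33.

19 ms

Shortest distances from R26:
R26: 0
R25: 3  (via R26)
R27: 7  (via R25)
R6: 9  (via R25)
R32: 11  (via R27)
R11: 11  (via R25)
R2: 13  (via R25)
R33: 19  (via R26)
Shortest route: R26 → R33 = 19 ms.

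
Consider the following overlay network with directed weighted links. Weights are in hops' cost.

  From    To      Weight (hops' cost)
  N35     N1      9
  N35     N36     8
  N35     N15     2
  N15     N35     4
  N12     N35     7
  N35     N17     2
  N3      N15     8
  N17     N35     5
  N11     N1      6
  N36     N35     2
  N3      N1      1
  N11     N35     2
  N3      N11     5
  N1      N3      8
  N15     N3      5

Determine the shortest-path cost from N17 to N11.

17 hops' cost

Compare a few routes:
N17–N35–N15–N3–N11: 5+2+5+5 = 17
N17–N35–N1–N3–N11: 5+9+8+5 = 27
The minimum is 17 hops' cost via N17–N35–N15–N3–N11.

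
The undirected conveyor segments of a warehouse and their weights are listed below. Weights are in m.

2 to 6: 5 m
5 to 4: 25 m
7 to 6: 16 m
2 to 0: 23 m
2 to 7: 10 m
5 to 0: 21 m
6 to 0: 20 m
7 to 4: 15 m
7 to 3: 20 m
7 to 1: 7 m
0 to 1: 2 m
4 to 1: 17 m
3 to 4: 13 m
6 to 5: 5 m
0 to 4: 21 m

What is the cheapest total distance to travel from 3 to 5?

38 m

Compare a few routes:
3–7–2–6–5: 20+10+5+5 = 40
3–4–5: 13+25 = 38
Cheapest is 3–4–5 at 38 m.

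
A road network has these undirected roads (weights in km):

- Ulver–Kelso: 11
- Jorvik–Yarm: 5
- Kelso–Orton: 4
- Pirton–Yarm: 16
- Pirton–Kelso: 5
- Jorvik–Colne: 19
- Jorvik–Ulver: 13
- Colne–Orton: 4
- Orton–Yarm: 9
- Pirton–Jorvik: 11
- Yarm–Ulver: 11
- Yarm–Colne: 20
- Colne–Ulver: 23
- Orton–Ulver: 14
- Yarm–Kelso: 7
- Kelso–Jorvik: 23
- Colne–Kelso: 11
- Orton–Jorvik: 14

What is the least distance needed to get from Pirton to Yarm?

12 km

Enumerating some paths:
Pirton–Kelso–Orton–Yarm: 5+4+9 = 18
Pirton–Yarm: 16 = 16
Pirton–Jorvik–Yarm: 11+5 = 16
Pirton–Kelso–Yarm: 5+7 = 12
The minimum is 12 km via Pirton–Kelso–Yarm.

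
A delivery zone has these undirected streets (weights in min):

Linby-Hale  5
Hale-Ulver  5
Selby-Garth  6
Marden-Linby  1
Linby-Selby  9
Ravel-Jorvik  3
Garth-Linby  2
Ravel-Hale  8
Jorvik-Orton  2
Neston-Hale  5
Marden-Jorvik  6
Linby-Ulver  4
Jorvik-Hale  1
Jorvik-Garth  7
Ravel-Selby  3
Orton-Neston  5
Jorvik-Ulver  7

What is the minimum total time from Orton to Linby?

8 min

Settle nodes by increasing distance from Orton:
Orton: 0
Jorvik: 2  (via Orton)
Hale: 3  (via Jorvik)
Ravel: 5  (via Jorvik)
Neston: 5  (via Orton)
Ulver: 8  (via Hale)
Linby: 8  (via Hale)
Shortest route: Orton → Jorvik → Hale → Linby = 8 min.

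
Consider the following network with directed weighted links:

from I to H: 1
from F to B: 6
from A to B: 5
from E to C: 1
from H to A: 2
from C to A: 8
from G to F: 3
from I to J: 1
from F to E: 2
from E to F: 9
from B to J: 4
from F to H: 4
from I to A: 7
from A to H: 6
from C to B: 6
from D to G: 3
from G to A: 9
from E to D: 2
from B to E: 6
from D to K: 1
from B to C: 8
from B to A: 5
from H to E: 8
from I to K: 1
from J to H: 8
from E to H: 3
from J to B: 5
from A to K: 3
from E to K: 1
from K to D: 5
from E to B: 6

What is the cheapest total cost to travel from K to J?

21

Enumerating some paths:
K → D → G → F → E → B → J: 5+3+3+2+6+4 = 23
K → D → G → F → B → J: 5+3+3+6+4 = 21
Cheapest is K → D → G → F → B → J at 21.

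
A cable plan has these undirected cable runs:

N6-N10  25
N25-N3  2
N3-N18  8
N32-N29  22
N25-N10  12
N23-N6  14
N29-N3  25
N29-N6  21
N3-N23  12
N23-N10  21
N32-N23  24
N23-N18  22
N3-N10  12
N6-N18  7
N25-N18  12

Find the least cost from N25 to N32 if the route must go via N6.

Best N25 to N6: N25 → N3 → N18 → N6 costing 17
Best N6 to N32: N6 → N23 → N32 costing 38
Total via N6: 17 + 38 = 55.

55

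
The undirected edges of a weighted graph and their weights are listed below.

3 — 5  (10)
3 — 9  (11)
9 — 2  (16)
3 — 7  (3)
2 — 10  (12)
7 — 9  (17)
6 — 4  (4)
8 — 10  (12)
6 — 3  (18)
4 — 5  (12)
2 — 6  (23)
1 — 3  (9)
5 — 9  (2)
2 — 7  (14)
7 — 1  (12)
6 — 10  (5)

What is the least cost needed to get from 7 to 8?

38

Running Dijkstra from 7:
7: 0
3: 3  (via 7)
1: 12  (via 7)
5: 13  (via 3)
2: 14  (via 7)
9: 14  (via 3)
6: 21  (via 3)
4: 25  (via 5)
10: 26  (via 2)
8: 38  (via 10)
Shortest route: 7–2–10–8 = 38.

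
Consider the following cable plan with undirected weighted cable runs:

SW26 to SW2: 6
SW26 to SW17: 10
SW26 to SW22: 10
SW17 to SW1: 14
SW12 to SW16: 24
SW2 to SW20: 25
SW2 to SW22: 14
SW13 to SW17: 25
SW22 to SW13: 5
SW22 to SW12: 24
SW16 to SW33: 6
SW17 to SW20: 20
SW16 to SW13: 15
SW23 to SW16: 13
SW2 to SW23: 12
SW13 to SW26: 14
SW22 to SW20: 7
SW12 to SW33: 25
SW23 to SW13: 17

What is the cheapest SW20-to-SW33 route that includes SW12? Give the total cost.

Best SW20 to SW12: SW20–SW22–SW12 costing 31
Best SW12 to SW33: SW12–SW33 costing 25
Total via SW12: 31 + 25 = 56.

56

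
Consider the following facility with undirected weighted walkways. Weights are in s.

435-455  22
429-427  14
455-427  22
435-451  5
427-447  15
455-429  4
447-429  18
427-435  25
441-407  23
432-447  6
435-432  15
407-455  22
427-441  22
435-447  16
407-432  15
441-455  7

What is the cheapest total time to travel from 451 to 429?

Running Dijkstra from 451:
451: 0
435: 5  (via 451)
432: 20  (via 435)
447: 21  (via 435)
455: 27  (via 435)
427: 30  (via 435)
429: 31  (via 455)
Shortest route: 451–435–455–429 = 31 s.

31 s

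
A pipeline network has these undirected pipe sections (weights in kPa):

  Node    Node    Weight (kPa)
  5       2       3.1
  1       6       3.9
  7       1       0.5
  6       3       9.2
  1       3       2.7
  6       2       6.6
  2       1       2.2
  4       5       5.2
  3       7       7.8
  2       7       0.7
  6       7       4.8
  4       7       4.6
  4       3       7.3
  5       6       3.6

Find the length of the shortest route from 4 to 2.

Settle nodes by increasing distance from 4:
4: 0
7: 4.6  (via 4)
1: 5.1  (via 7)
5: 5.2  (via 4)
2: 5.3  (via 7)
Shortest route: 4–7–2 = 5.3 kPa.

5.3 kPa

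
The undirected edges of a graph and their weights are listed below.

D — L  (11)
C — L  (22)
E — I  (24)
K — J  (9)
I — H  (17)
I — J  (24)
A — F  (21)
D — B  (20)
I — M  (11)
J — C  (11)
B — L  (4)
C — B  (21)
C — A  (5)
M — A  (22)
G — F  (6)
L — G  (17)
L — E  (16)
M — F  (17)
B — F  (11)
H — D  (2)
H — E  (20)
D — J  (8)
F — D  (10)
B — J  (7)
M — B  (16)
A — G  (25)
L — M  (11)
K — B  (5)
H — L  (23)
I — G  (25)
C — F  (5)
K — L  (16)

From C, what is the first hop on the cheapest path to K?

J

Compare a few routes:
C - F - B - K: 5+11+5 = 21
C - J - K: 11+9 = 20
The minimum is 20 via C - J - K.
So from C the first move is to J.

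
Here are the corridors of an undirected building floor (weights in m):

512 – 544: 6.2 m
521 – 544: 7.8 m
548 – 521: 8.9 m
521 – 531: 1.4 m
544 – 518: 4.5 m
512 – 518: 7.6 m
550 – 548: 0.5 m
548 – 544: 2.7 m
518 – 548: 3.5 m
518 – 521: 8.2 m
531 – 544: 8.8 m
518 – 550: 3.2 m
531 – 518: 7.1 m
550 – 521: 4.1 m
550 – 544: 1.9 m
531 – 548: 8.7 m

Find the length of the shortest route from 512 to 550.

Shortest distances from 512:
512: 0
544: 6.2  (via 512)
518: 7.6  (via 512)
550: 8.1  (via 544)
Shortest route: 512 → 544 → 550 = 8.1 m.

8.1 m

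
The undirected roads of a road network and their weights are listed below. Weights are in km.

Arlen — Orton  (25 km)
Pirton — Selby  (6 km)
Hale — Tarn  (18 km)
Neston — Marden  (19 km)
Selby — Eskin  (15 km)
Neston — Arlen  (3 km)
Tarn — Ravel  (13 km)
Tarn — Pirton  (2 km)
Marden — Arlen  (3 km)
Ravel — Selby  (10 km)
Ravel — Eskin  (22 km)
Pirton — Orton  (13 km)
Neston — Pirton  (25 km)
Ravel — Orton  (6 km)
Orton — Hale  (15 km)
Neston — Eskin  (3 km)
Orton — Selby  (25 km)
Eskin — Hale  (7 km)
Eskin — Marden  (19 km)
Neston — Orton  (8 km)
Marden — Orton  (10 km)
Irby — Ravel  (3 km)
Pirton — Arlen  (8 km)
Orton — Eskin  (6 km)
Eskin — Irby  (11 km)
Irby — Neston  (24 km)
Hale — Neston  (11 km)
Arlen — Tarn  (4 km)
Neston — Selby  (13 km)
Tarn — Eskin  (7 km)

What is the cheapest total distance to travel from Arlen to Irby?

Enumerating some paths:
Arlen - Tarn - Ravel - Irby: 4+13+3 = 20
Arlen - Neston - Eskin - Irby: 3+3+11 = 17
Cheapest is Arlen - Neston - Eskin - Irby at 17 km.

17 km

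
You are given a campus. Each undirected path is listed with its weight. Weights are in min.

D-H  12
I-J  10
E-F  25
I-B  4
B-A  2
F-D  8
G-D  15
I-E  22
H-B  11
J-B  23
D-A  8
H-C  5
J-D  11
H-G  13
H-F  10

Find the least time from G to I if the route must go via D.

Best G to D: G → D costing 15
Shortest D→I: D → A → B → I = 14
Total via D: 15 + 14 = 29 min.

29 min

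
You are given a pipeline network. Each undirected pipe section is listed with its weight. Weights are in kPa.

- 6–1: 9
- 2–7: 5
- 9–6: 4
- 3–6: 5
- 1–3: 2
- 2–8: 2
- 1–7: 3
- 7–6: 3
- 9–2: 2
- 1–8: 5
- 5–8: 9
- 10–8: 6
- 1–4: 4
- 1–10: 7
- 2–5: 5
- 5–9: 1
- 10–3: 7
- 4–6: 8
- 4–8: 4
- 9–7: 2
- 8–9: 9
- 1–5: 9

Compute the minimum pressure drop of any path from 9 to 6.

4 kPa

Running Dijkstra from 9:
9: 0
5: 1  (via 9)
2: 2  (via 9)
7: 2  (via 9)
6: 4  (via 9)
Shortest route: 9 → 6 = 4 kPa.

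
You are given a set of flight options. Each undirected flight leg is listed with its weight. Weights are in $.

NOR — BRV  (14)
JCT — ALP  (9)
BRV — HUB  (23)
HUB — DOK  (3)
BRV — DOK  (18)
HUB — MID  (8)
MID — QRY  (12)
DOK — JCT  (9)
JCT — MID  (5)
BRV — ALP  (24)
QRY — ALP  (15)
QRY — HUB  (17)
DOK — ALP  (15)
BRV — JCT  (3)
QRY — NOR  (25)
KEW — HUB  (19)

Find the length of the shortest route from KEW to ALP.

$37

Running Dijkstra from KEW:
KEW: 0
HUB: 19  (via KEW)
DOK: 22  (via HUB)
MID: 27  (via HUB)
JCT: 31  (via DOK)
BRV: 34  (via JCT)
QRY: 36  (via HUB)
ALP: 37  (via DOK)
Shortest route: KEW–HUB–DOK–ALP = $37.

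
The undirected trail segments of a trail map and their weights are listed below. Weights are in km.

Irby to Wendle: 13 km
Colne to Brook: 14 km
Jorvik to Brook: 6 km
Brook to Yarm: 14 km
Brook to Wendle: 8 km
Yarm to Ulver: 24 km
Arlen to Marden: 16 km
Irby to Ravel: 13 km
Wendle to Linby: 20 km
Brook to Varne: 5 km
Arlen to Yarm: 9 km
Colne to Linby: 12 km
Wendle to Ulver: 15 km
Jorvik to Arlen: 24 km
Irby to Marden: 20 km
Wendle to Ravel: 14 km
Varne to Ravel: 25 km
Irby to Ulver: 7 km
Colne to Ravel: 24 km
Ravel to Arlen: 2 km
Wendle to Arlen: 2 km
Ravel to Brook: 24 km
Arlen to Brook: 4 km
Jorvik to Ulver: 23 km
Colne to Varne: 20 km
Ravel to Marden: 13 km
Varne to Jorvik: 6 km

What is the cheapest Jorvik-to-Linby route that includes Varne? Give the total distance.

Shortest Jorvik→Varne: Jorvik → Varne = 6
Best Varne to Linby: Varne → Brook → Arlen → Wendle → Linby costing 31
Total via Varne: 6 + 31 = 37 km.

37 km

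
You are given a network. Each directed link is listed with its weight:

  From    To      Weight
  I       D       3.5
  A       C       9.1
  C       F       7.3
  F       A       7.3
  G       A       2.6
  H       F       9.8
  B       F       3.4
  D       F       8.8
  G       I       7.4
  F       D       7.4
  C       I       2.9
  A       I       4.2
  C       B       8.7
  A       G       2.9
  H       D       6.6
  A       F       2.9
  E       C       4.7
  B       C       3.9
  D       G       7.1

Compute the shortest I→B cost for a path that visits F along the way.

37.4

Shortest I→F: I → D → F = 12.3
Best F to B: F → A → C → B costing 25.1
Total via F: 12.3 + 25.1 = 37.4.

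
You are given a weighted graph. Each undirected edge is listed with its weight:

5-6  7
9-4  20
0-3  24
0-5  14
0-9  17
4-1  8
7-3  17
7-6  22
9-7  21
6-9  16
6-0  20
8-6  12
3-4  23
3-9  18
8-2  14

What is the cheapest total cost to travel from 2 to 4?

Enumerating some paths:
2 - 8 - 6 - 0 - 9 - 4: 14+12+20+17+20 = 83
2 - 8 - 6 - 9 - 4: 14+12+16+20 = 62
Cheapest is 2 - 8 - 6 - 9 - 4 at 62.

62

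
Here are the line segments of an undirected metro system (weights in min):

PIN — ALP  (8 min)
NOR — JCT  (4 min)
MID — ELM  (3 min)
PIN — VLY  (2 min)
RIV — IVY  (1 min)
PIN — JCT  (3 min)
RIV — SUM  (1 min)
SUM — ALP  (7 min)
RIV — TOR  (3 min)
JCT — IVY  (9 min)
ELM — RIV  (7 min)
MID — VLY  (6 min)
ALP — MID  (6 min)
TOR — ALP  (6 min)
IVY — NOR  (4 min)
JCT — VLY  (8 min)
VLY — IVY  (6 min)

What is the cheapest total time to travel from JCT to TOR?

12 min

Settle nodes by increasing distance from JCT:
JCT: 0
PIN: 3  (via JCT)
NOR: 4  (via JCT)
VLY: 5  (via PIN)
IVY: 8  (via NOR)
RIV: 9  (via IVY)
SUM: 10  (via RIV)
ALP: 11  (via PIN)
MID: 11  (via VLY)
TOR: 12  (via RIV)
Shortest route: JCT–NOR–IVY–RIV–TOR = 12 min.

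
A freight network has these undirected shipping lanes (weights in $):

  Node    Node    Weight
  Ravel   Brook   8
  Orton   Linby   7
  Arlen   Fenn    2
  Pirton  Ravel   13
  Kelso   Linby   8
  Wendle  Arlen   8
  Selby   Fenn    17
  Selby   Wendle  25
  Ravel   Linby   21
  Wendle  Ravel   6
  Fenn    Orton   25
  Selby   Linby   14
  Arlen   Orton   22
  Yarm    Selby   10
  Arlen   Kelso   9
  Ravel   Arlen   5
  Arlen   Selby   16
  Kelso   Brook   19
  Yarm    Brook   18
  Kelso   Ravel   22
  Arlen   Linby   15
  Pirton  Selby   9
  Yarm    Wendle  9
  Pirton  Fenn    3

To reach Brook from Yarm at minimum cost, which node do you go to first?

Enumerating some paths:
Yarm → Selby → Pirton → Fenn → Arlen → Ravel → Brook: 10+9+3+2+5+8 = 37
Yarm → Wendle → Arlen → Ravel → Brook: 9+8+5+8 = 30
Yarm → Brook: 18 = 18
Yarm → Wendle → Ravel → Brook: 9+6+8 = 23
Cheapest is Yarm → Brook at $18.
So from Yarm the first move is to Brook.

Brook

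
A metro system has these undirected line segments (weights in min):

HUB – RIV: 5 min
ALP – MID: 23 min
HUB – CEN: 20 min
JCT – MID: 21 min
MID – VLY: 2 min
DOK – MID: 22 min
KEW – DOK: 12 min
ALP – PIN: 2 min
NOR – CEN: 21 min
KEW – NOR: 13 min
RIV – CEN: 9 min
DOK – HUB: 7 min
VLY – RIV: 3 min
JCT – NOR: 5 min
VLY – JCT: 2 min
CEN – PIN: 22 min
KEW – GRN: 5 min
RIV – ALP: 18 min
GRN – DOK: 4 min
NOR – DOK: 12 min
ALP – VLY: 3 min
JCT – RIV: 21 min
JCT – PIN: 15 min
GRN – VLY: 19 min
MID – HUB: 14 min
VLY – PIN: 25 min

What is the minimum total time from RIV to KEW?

Enumerating some paths:
RIV - VLY - JCT - NOR - KEW: 3+2+5+13 = 23
RIV - HUB - DOK - GRN - KEW: 5+7+4+5 = 21
Cheapest is RIV - HUB - DOK - GRN - KEW at 21 min.

21 min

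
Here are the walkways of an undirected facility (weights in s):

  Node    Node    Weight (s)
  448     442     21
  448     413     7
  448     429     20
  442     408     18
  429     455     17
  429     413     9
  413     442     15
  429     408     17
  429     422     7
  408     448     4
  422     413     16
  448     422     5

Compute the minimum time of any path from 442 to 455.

Compare a few routes:
442–448–422–429–455: 21+5+7+17 = 50
442–413–429–455: 15+9+17 = 41
Cheapest is 442–413–429–455 at 41 s.

41 s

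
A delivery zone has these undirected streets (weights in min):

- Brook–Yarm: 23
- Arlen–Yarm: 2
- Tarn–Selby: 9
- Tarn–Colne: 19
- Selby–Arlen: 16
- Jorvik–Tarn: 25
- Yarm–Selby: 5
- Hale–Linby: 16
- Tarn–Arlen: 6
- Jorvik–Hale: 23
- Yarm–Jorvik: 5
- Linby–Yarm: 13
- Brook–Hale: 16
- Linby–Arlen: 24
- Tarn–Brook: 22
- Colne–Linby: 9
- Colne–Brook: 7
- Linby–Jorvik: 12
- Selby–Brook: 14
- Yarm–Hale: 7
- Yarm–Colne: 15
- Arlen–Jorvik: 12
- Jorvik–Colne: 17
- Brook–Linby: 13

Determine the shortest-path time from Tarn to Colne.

19 min

Enumerating some paths:
Tarn - Arlen - Yarm - Colne: 6+2+15 = 23
Tarn - Colne: 19 = 19
Tarn - Selby - Yarm - Colne: 9+5+15 = 29
The minimum is 19 min via Tarn - Colne.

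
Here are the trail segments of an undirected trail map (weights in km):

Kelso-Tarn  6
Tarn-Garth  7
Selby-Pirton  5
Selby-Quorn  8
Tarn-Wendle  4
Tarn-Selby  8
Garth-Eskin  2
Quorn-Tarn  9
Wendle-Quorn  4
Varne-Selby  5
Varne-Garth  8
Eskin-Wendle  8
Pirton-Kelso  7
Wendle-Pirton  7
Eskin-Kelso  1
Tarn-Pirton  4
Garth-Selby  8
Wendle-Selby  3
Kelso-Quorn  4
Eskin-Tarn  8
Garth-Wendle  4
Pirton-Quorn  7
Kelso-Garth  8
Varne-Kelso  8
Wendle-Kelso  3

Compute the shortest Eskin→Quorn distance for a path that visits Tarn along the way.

15 km

Best Eskin to Tarn: Eskin–Kelso–Tarn costing 7
Best Tarn to Quorn: Tarn–Wendle–Quorn costing 8
Total via Tarn: 7 + 8 = 15 km.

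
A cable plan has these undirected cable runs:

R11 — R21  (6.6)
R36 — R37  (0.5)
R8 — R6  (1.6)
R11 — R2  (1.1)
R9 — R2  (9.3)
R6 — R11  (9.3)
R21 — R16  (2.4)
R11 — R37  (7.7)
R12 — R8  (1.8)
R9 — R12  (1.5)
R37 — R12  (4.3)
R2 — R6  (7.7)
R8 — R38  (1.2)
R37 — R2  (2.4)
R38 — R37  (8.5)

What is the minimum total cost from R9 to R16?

Enumerating some paths:
R9 - R2 - R11 - R21 - R16: 9.3+1.1+6.6+2.4 = 19.4
R9 - R12 - R37 - R2 - R11 - R21 - R16: 1.5+4.3+2.4+1.1+6.6+2.4 = 18.3
R9 - R12 - R37 - R11 - R21 - R16: 1.5+4.3+7.7+6.6+2.4 = 22.5
R9 - R12 - R8 - R6 - R2 - R11 - R21 - R16: 1.5+1.8+1.6+7.7+1.1+6.6+2.4 = 22.7
Cheapest is R9 - R12 - R37 - R2 - R11 - R21 - R16 at 18.3.

18.3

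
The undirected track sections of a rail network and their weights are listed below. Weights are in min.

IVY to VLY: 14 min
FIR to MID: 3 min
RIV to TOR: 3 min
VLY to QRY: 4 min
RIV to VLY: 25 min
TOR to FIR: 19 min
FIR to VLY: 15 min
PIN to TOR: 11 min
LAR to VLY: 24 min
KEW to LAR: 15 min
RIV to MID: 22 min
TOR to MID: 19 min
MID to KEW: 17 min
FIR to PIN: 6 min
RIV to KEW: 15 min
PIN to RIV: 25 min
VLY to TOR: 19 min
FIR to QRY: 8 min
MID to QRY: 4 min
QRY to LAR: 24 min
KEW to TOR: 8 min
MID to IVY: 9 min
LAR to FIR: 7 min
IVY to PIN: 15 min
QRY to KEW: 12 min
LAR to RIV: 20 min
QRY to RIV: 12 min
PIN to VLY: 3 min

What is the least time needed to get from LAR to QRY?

14 min

Compare a few routes:
LAR–QRY: 24 = 24
LAR–FIR–MID–QRY: 7+3+4 = 14
LAR–FIR–PIN–VLY–QRY: 7+6+3+4 = 20
LAR–FIR–QRY: 7+8 = 15
Cheapest is LAR–FIR–MID–QRY at 14 min.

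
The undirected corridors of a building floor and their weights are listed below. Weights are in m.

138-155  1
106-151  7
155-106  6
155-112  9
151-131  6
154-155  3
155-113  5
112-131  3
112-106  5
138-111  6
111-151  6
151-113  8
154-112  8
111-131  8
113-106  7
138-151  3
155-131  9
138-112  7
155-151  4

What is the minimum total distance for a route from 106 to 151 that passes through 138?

10 m

Best 106 to 138: 106–155–138 costing 7
Best 138 to 151: 138–151 costing 3
Total via 138: 7 + 3 = 10 m.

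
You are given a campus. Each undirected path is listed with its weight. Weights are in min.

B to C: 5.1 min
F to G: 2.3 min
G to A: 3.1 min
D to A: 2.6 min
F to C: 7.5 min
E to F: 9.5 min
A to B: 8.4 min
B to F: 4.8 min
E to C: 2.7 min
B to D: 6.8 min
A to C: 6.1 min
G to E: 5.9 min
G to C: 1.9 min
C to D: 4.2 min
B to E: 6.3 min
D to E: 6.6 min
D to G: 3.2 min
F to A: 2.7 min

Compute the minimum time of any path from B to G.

Compare a few routes:
B - F - G: 4.8+2.3 = 7.1
B - C - G: 5.1+1.9 = 7
B - D - G: 6.8+3.2 = 10
Cheapest is B - C - G at 7 min.

7 min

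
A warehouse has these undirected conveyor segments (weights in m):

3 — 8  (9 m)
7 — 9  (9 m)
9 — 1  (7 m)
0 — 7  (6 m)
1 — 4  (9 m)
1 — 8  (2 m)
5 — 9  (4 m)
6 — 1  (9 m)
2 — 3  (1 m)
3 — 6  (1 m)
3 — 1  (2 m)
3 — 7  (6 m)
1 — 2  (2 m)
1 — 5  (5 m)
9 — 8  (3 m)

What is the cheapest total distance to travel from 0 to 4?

Settle nodes by increasing distance from 0:
0: 0
7: 6  (via 0)
3: 12  (via 7)
2: 13  (via 3)
6: 13  (via 3)
1: 14  (via 3)
9: 15  (via 7)
8: 16  (via 1)
5: 19  (via 1)
4: 23  (via 1)
Shortest route: 0 → 7 → 3 → 1 → 4 = 23 m.

23 m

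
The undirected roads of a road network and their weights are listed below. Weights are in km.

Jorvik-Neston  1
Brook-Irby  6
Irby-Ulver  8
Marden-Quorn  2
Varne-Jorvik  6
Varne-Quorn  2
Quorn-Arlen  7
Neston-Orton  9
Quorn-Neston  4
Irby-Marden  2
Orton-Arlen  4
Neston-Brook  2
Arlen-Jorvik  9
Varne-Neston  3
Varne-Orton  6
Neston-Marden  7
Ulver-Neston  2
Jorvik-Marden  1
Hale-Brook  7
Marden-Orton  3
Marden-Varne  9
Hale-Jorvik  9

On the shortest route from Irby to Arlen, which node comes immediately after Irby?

Marden

Enumerating some paths:
Irby → Marden → Orton → Arlen: 2+3+4 = 9
Irby → Marden → Quorn → Arlen: 2+2+7 = 11
Irby → Marden → Jorvik → Arlen: 2+1+9 = 12
Irby → Marden → Jorvik → Neston → Quorn → Arlen: 2+1+1+4+7 = 15
Cheapest is Irby → Marden → Orton → Arlen at 9 km.
So from Irby the first move is to Marden.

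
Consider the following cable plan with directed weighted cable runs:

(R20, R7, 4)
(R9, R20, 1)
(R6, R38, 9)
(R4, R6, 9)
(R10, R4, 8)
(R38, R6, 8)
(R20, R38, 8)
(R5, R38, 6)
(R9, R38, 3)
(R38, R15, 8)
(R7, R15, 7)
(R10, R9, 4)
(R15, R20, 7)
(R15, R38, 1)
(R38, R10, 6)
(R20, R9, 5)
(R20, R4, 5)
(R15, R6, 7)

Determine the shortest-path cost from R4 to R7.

Enumerating some paths:
R4–R6–R38–R10–R9–R20–R7: 9+9+6+4+1+4 = 33
R4–R6–R38–R15–R20–R7: 9+9+8+7+4 = 37
The minimum is 33 via R4–R6–R38–R10–R9–R20–R7.

33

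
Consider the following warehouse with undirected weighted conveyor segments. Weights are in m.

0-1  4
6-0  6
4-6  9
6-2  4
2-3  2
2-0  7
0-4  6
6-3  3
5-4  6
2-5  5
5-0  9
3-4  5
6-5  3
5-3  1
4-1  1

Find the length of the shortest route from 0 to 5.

9 m

Shortest distances from 0:
0: 0
1: 4  (via 0)
4: 5  (via 1)
6: 6  (via 0)
2: 7  (via 0)
3: 9  (via 6)
5: 9  (via 0)
Shortest route: 0 → 5 = 9 m.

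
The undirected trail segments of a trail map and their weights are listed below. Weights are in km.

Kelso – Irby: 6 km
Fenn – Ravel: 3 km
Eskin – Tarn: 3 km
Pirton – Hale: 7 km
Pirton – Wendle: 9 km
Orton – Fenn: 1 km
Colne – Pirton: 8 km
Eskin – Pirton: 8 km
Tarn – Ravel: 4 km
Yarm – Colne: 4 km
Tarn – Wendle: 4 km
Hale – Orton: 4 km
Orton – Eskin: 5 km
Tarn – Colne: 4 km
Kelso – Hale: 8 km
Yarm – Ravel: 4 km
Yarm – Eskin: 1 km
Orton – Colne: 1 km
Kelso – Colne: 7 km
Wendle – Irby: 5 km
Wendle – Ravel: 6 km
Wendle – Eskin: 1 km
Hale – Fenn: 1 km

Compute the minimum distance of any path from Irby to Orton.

Enumerating some paths:
Irby - Wendle - Eskin - Yarm - Colne - Orton: 5+1+1+4+1 = 12
Irby - Wendle - Eskin - Orton: 5+1+5 = 11
Irby - Wendle - Tarn - Colne - Orton: 5+4+4+1 = 14
Cheapest is Irby - Wendle - Eskin - Orton at 11 km.

11 km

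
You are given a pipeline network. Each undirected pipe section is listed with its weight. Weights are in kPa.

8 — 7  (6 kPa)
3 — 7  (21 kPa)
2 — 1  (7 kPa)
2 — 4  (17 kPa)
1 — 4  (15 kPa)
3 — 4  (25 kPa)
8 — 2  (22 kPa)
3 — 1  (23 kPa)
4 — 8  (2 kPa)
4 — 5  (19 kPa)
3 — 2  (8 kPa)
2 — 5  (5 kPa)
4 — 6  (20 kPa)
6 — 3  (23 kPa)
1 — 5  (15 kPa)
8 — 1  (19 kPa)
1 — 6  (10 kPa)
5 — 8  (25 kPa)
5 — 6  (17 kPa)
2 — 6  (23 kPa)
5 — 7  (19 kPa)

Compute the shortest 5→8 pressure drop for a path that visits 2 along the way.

24 kPa

Shortest 5→2: 5–2 = 5
Shortest 2→8: 2–4–8 = 19
Total via 2: 5 + 19 = 24 kPa.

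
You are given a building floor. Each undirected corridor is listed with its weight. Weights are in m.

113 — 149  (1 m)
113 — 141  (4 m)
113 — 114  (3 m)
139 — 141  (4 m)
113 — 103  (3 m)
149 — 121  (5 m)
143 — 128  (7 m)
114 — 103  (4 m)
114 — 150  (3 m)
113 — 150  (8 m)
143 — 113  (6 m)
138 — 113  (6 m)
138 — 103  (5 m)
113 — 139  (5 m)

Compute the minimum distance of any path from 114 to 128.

16 m

Enumerating some paths:
114–150–113–143–128: 3+8+6+7 = 24
114–103–138–113–143–128: 4+5+6+6+7 = 28
114–113–143–128: 3+6+7 = 16
114–103–113–143–128: 4+3+6+7 = 20
The minimum is 16 m via 114–113–143–128.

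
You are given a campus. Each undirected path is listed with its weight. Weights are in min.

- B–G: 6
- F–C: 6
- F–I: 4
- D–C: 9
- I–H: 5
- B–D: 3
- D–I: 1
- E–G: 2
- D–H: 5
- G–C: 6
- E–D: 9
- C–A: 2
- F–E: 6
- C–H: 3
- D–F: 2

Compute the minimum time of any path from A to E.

Candidate routes:
A - C - G - E: 2+6+2 = 10
A - C - H - D - F - E: 2+3+5+2+6 = 18
A - C - F - E: 2+6+6 = 14
A - C - H - I - D - F - E: 2+3+5+1+2+6 = 19
Cheapest is A - C - G - E at 10 min.

10 min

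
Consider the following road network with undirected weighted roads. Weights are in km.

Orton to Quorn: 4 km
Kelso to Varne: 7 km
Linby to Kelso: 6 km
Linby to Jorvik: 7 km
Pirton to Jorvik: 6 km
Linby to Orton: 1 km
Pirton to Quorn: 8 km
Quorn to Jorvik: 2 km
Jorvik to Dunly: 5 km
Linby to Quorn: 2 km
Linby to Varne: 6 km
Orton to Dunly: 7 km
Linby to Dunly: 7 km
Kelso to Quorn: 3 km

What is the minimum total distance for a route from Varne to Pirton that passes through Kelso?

Shortest Varne→Kelso: Varne–Kelso = 7
Best Kelso to Pirton: Kelso–Quorn–Pirton costing 11
Total via Kelso: 7 + 11 = 18 km.

18 km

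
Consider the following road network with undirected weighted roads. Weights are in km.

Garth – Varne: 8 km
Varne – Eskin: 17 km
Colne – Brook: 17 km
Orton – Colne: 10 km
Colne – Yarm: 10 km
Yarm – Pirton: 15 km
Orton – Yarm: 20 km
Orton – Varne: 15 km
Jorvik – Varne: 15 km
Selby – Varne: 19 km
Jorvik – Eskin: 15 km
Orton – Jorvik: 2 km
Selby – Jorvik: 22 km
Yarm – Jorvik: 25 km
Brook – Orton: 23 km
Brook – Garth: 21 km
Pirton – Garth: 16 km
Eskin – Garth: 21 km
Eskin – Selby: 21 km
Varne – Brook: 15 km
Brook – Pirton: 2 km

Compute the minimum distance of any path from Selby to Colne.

34 km

Settle nodes by increasing distance from Selby:
Selby: 0
Varne: 19  (via Selby)
Eskin: 21  (via Selby)
Jorvik: 22  (via Selby)
Orton: 24  (via Jorvik)
Garth: 27  (via Varne)
Brook: 34  (via Varne)
Colne: 34  (via Orton)
Shortest route: Selby–Jorvik–Orton–Colne = 34 km.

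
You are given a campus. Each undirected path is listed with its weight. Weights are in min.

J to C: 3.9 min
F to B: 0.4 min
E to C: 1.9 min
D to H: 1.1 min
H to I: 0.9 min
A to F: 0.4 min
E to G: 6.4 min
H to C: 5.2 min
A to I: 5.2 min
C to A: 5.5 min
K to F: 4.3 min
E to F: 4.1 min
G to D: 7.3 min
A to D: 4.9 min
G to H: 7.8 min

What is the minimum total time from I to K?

9.9 min

Enumerating some paths:
I–A–F–K: 5.2+0.4+4.3 = 9.9
I–H–C–A–F–K: 0.9+5.2+5.5+0.4+4.3 = 16.3
I–H–C–E–F–K: 0.9+5.2+1.9+4.1+4.3 = 16.4
I–H–D–A–F–K: 0.9+1.1+4.9+0.4+4.3 = 11.6
The minimum is 9.9 min via I–A–F–K.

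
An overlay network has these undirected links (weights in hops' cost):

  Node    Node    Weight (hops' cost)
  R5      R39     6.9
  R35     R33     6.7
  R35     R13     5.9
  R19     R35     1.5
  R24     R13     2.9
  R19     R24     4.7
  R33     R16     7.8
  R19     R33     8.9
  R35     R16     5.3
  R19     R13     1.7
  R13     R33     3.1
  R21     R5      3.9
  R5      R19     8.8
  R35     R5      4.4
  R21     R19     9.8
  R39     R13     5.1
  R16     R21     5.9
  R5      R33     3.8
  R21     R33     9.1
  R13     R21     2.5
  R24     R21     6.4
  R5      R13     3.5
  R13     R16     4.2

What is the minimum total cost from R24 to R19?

Shortest distances from R24:
R24: 0
R13: 2.9  (via R24)
R19: 4.6  (via R13)
Shortest route: R24–R13–R19 = 4.6 hops' cost.

4.6 hops' cost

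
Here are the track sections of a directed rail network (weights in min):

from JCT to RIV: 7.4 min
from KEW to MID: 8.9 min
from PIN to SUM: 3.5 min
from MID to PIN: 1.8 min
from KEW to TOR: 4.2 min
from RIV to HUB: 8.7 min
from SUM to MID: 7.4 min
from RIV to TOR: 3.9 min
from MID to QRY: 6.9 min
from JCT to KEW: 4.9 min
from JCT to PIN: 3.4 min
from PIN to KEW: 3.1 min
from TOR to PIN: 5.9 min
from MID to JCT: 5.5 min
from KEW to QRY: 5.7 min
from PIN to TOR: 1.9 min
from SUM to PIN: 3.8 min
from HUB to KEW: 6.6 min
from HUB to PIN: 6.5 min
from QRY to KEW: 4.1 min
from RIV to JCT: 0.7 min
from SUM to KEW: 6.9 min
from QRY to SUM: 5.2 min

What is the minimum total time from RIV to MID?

Settle nodes by increasing distance from RIV:
RIV: 0
JCT: 0.7  (via RIV)
TOR: 3.9  (via RIV)
PIN: 4.1  (via JCT)
KEW: 5.6  (via JCT)
SUM: 7.6  (via PIN)
HUB: 8.7  (via RIV)
QRY: 11.3  (via KEW)
MID: 14.5  (via KEW)
Shortest route: RIV → JCT → KEW → MID = 14.5 min.

14.5 min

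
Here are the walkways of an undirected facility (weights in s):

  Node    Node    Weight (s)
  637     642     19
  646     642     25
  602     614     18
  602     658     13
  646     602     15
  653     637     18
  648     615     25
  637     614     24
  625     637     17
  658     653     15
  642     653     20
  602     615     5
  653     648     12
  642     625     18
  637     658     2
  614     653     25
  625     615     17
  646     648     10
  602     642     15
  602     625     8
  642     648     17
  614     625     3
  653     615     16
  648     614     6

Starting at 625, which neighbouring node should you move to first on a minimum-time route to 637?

Enumerating some paths:
625 - 602 - 658 - 637: 8+13+2 = 23
625 - 614 - 637: 3+24 = 27
625 - 637: 17 = 17
The minimum is 17 s via 625 - 637.
So from 625 the first move is to 637.

637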